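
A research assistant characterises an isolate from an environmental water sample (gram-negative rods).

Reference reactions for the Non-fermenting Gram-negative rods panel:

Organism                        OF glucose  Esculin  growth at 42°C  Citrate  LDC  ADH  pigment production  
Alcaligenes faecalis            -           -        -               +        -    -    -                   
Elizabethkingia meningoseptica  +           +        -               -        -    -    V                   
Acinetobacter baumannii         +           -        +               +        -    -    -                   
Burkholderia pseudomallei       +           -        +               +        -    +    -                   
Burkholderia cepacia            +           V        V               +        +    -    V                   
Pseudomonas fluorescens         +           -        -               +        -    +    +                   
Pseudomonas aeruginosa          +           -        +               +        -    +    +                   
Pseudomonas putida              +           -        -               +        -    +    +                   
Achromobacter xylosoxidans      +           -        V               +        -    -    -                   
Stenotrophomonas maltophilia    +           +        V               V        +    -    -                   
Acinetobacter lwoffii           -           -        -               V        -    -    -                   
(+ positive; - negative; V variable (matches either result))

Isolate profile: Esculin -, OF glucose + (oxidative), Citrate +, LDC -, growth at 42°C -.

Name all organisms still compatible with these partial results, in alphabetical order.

Achromobacter xylosoxidans, Pseudomonas fluorescens, Pseudomonas putida

Citrate +: excludes Elizabethkingia meningoseptica — 10 left.
Esculin -: excludes Stenotrophomonas maltophilia — 9 left.
LDC -: excludes Burkholderia cepacia — 8 left.
growth at 42°C -: excludes Acinetobacter baumannii, Burkholderia pseudomallei, Pseudomonas aeruginosa — 5 left.
OF glucose +: excludes Alcaligenes faecalis, Acinetobacter lwoffii — 3 left.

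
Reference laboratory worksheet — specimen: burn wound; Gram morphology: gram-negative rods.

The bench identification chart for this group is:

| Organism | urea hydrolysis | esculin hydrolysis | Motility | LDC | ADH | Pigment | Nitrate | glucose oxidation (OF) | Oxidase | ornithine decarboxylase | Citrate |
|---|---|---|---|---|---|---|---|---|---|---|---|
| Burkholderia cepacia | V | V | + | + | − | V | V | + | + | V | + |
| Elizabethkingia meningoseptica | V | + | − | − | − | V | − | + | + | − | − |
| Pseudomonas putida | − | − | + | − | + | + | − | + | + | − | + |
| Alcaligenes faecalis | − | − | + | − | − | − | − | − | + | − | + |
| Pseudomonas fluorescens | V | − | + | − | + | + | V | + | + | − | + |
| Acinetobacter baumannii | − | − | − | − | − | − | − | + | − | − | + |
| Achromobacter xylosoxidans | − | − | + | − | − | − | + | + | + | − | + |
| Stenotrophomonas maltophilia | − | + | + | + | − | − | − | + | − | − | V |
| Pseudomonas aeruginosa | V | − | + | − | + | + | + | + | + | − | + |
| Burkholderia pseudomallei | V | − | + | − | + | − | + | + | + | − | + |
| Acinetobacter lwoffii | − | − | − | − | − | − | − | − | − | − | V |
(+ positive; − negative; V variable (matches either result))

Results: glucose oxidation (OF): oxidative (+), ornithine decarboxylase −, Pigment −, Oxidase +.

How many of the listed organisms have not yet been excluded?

4

Oxidase +: excludes Acinetobacter baumannii, Stenotrophomonas maltophilia, Acinetobacter lwoffii — 8 left.
ornithine decarboxylase −: all 8 remaining candidates are consistent.
Pigment −: excludes Pseudomonas putida, Pseudomonas fluorescens, Pseudomonas aeruginosa — 5 left.
glucose oxidation (OF) +: excludes Alcaligenes faecalis — 4 left.
Still consistent: Achromobacter xylosoxidans, Burkholderia cepacia, Burkholderia pseudomallei, Elizabethkingia meningoseptica.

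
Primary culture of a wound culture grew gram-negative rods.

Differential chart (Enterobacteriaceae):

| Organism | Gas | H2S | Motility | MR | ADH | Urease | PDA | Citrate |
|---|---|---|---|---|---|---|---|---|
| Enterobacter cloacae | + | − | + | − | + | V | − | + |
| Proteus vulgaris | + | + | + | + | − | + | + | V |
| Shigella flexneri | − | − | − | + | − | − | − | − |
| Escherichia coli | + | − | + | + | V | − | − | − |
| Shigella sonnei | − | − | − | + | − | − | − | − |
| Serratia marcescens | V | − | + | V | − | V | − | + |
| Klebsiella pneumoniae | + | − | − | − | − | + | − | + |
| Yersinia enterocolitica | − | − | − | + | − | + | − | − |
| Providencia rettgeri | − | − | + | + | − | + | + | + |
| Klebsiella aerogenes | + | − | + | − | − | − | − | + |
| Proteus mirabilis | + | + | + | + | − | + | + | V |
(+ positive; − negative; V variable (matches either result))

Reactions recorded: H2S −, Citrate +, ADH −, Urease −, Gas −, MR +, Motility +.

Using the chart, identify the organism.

Citrate +: excludes Shigella flexneri, Escherichia coli, Shigella sonnei, Yersinia enterocolitica — 7 left.
Gas −: excludes 5 organisms — 2 left.
ADH −: all 2 remaining candidates are consistent.
Motility +: all 2 remaining candidates are consistent.
H2S −: all 2 remaining candidates are consistent.
MR +: all 2 remaining candidates are consistent.
Urease −: excludes Providencia rettgeri — 1 left.

Serratia marcescens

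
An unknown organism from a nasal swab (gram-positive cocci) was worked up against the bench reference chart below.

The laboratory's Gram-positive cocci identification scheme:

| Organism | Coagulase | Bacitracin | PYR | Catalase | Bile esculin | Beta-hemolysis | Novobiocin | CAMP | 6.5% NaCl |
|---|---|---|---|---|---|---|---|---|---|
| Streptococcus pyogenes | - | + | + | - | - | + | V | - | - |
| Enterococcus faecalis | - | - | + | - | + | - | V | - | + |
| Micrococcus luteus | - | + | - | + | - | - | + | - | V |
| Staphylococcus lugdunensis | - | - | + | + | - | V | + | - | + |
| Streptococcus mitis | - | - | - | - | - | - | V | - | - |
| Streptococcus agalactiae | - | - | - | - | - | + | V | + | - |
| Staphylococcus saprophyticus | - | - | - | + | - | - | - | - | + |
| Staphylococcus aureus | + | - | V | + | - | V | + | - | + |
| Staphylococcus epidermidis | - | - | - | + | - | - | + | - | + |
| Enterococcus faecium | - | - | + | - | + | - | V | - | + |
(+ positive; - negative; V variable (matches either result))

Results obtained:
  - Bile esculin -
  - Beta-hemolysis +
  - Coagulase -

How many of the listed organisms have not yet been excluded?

3

Bile esculin -: excludes Enterococcus faecalis, Enterococcus faecium — 8 left.
Coagulase -: excludes Staphylococcus aureus — 7 left.
Beta-hemolysis +: excludes Micrococcus luteus, Streptococcus mitis, Staphylococcus saprophyticus, Staphylococcus epidermidis — 3 left.
Still consistent: Staphylococcus lugdunensis, Streptococcus agalactiae, Streptococcus pyogenes.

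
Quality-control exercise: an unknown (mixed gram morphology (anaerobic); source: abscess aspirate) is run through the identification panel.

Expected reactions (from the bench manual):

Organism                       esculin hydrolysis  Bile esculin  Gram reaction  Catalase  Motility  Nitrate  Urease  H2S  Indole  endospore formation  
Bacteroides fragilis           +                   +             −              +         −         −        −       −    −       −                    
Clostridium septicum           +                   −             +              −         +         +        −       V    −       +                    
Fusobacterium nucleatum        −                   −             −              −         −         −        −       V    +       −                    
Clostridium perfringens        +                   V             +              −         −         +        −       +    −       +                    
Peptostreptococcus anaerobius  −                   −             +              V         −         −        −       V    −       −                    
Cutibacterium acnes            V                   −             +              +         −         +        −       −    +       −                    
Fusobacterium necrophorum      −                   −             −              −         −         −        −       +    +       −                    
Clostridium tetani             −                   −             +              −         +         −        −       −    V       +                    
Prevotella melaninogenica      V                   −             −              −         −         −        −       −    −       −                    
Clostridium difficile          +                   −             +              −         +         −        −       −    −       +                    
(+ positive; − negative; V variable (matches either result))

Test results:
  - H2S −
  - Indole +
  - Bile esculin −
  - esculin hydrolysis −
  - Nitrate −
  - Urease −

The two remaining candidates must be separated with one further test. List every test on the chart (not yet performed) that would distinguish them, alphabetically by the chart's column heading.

endospore formation, Gram reaction, Motility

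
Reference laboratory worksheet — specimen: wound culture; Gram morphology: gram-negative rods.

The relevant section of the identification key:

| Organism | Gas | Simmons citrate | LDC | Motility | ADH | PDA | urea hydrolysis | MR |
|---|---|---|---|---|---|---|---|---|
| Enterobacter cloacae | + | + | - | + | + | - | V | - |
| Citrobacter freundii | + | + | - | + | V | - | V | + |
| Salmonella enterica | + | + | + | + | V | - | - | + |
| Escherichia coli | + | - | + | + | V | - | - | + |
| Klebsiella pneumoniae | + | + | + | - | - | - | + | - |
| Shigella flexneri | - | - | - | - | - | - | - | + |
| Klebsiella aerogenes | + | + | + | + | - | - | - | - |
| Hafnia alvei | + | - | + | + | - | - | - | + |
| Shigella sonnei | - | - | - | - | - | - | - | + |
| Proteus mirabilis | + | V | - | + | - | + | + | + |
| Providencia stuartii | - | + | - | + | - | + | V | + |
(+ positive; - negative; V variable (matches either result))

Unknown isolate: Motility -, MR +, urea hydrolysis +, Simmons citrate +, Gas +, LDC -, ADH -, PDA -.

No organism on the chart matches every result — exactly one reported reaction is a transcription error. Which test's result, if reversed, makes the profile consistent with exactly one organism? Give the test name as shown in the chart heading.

Motility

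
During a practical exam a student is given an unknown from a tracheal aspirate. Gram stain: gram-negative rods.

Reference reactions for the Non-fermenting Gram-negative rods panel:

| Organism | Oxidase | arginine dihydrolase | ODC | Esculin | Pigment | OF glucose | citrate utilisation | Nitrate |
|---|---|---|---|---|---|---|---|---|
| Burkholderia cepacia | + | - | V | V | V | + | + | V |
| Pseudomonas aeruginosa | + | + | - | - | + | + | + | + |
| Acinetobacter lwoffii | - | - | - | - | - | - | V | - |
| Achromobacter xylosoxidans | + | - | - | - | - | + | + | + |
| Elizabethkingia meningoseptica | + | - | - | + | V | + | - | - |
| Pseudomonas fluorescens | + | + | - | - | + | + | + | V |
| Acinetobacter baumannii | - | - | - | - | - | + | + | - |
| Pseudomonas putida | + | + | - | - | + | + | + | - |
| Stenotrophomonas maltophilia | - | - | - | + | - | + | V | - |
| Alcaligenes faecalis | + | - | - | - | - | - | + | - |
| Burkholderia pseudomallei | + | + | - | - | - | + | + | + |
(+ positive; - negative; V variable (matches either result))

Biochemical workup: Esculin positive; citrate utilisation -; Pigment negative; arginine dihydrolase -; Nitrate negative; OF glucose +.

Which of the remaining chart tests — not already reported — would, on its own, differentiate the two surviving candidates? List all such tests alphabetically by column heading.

Oxidase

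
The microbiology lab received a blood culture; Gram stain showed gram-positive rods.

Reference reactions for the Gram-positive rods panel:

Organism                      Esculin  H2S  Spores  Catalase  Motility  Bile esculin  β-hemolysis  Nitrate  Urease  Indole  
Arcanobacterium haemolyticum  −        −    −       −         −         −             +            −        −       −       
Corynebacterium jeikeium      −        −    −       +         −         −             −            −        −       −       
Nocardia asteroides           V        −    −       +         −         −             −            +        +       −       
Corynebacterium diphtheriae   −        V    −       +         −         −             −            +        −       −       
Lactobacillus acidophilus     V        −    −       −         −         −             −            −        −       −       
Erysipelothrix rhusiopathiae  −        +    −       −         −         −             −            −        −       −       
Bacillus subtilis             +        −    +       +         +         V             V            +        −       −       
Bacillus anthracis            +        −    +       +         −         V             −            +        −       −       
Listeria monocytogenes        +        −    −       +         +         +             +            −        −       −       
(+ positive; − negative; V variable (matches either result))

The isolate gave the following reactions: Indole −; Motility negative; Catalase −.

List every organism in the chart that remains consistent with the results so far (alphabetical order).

Catalase −: excludes 6 organisms — 3 left.
Motility −: all 3 remaining candidates are consistent.
Indole −: all 3 remaining candidates are consistent.

Arcanobacterium haemolyticum, Erysipelothrix rhusiopathiae, Lactobacillus acidophilus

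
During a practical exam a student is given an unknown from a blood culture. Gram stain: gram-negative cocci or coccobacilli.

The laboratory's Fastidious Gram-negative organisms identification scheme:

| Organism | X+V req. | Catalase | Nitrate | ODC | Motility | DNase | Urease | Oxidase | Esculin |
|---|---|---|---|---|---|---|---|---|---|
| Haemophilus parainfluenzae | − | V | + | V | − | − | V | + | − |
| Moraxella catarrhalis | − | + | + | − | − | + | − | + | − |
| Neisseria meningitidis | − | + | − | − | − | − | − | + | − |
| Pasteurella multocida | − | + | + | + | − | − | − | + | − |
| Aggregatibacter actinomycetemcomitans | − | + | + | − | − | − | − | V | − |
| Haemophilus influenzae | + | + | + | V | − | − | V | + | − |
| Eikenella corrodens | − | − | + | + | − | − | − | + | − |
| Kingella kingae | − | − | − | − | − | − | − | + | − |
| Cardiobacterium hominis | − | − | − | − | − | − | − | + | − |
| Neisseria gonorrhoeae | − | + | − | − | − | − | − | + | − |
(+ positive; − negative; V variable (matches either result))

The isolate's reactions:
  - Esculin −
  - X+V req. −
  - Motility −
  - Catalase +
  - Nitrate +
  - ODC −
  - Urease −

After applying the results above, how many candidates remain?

3

Catalase +: excludes Eikenella corrodens, Kingella kingae, Cardiobacterium hominis — 7 left.
Urease −: all 7 remaining candidates are consistent.
Esculin −: all 7 remaining candidates are consistent.
ODC −: excludes Pasteurella multocida — 6 left.
X+V req. −: excludes Haemophilus influenzae — 5 left.
Motility −: all 5 remaining candidates are consistent.
Nitrate +: excludes Neisseria meningitidis, Neisseria gonorrhoeae — 3 left.
Still consistent: Aggregatibacter actinomycetemcomitans, Haemophilus parainfluenzae, Moraxella catarrhalis.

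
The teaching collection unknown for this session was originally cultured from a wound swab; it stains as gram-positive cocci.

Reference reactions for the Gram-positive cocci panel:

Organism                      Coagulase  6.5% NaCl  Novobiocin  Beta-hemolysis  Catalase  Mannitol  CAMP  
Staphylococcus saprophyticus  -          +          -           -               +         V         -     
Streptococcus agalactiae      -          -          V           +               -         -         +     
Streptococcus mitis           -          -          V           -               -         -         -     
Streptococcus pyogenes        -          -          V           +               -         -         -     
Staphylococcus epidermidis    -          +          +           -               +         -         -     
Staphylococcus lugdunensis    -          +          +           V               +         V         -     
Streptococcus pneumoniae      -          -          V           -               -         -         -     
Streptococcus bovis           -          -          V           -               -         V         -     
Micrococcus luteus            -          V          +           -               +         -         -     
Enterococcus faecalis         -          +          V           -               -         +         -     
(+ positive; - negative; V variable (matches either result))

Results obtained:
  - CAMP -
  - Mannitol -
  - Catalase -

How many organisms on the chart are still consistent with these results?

4

Catalase -: excludes Staphylococcus saprophyticus, Staphylococcus epidermidis, Staphylococcus lugdunensis, Micrococcus luteus — 6 left.
Mannitol -: excludes Enterococcus faecalis — 5 left.
CAMP -: excludes Streptococcus agalactiae — 4 left.
Still consistent: Streptococcus bovis, Streptococcus mitis, Streptococcus pneumoniae, Streptococcus pyogenes.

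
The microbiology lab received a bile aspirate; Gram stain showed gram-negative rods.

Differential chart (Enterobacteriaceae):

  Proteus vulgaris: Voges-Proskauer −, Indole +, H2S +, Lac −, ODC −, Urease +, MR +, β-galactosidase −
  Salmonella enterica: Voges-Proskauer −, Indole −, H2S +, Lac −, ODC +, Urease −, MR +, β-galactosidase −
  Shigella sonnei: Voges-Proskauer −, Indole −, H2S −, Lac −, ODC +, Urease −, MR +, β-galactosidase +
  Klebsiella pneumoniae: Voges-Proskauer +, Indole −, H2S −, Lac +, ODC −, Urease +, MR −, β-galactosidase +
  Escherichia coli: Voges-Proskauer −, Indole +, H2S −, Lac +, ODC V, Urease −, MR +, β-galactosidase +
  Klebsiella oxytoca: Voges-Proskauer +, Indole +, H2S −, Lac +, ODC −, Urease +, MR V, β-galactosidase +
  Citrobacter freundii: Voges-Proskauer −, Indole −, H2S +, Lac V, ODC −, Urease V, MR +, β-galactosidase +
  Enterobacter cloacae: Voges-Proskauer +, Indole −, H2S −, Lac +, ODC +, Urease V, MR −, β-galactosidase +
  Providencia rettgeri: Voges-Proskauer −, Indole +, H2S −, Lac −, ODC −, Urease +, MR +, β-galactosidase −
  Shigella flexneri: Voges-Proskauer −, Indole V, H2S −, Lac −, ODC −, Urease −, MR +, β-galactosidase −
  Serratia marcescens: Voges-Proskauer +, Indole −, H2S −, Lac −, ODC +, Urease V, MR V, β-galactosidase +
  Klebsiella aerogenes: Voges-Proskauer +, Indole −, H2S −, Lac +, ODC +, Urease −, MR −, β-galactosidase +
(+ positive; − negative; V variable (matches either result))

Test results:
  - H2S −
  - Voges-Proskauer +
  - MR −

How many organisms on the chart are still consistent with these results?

5

MR −: excludes 7 organisms — 5 left.
H2S −: all 5 remaining candidates are consistent.
Voges-Proskauer +: all 5 remaining candidates are consistent.
Still consistent: Enterobacter cloacae, Klebsiella aerogenes, Klebsiella oxytoca, Klebsiella pneumoniae, Serratia marcescens.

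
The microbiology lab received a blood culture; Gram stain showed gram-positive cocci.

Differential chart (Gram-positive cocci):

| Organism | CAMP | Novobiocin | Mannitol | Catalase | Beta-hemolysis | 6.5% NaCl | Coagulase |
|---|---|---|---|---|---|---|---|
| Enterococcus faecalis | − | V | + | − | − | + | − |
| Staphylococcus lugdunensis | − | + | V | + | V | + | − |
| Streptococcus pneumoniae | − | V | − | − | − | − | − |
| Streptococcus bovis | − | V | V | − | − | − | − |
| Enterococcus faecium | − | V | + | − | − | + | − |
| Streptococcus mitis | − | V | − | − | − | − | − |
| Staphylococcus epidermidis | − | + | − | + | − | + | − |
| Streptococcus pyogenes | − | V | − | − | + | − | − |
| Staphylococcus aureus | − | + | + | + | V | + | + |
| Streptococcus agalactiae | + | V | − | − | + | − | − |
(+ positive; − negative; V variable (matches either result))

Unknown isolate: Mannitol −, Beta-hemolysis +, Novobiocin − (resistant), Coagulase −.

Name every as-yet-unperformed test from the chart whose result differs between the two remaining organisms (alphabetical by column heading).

Beta-hemolysis +: excludes 6 organisms — 4 left.
Mannitol −: excludes Staphylococcus aureus — 3 left.
Coagulase −: all 3 remaining candidates are consistent.
Novobiocin −: excludes Staphylococcus lugdunensis — 2 left.
Two candidates remain: Streptococcus agalactiae and Streptococcus pyogenes.
  CAMP: Streptococcus agalactiae +, Streptococcus pyogenes − — discriminates.
  Catalase: − vs − — same for both, does not separate.
  6.5% NaCl: − vs − — same for both, does not separate.

CAMP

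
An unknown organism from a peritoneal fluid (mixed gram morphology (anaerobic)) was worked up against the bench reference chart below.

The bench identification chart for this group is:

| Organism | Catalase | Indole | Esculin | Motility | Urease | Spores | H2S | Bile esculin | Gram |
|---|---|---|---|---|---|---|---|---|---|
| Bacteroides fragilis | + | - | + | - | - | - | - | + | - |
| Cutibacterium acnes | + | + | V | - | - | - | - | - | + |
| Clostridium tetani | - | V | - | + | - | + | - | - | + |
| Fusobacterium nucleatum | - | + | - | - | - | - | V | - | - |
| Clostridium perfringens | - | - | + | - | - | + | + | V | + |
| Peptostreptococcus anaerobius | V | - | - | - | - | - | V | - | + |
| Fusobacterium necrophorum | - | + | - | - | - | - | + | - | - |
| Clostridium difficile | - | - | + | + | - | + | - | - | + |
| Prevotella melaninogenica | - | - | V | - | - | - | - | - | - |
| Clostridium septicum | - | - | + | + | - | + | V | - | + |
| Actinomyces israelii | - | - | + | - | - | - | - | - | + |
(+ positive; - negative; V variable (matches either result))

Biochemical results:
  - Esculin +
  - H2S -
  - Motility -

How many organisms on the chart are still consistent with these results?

4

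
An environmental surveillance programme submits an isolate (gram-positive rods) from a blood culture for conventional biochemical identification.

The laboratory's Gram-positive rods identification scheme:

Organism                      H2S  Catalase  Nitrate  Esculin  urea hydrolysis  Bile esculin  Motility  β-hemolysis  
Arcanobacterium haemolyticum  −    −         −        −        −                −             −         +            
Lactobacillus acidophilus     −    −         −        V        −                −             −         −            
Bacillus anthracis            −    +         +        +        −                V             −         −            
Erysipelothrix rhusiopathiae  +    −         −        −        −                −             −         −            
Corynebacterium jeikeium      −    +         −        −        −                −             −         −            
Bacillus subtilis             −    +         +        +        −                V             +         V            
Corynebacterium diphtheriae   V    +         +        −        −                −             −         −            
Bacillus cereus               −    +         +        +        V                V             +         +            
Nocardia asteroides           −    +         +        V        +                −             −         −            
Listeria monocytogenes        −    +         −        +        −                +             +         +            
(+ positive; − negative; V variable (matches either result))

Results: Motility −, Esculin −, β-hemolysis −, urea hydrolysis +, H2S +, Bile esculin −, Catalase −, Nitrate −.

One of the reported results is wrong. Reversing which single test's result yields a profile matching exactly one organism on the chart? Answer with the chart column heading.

As reported, no row in the chart matches all 8 reactions.
Reversing Bile esculin → still no organism matches.
Reversing Esculin → still no organism matches.
Reversing urea hydrolysis (to −) → unique match: Erysipelothrix rhusiopathiae.
Reversing β-hemolysis → still no organism matches.
Reversing H2S → still no organism matches.
Reversing Nitrate → still no organism matches.
Reversing Catalase → still no organism matches.
Reversing Motility → still no organism matches.

urea hydrolysis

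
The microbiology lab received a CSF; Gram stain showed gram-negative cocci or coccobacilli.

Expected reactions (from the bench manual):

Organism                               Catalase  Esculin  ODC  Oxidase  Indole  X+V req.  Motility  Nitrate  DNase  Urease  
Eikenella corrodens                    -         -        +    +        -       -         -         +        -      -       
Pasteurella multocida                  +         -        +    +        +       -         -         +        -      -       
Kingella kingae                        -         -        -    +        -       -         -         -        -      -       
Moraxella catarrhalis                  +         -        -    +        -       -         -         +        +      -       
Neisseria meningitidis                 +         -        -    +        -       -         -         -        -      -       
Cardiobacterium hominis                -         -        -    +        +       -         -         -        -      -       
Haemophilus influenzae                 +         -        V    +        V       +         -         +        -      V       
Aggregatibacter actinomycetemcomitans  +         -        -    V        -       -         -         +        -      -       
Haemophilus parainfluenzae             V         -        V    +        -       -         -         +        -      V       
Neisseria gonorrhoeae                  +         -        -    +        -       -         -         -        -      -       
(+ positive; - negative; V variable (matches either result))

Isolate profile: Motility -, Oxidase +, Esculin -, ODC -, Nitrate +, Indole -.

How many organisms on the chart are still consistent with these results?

4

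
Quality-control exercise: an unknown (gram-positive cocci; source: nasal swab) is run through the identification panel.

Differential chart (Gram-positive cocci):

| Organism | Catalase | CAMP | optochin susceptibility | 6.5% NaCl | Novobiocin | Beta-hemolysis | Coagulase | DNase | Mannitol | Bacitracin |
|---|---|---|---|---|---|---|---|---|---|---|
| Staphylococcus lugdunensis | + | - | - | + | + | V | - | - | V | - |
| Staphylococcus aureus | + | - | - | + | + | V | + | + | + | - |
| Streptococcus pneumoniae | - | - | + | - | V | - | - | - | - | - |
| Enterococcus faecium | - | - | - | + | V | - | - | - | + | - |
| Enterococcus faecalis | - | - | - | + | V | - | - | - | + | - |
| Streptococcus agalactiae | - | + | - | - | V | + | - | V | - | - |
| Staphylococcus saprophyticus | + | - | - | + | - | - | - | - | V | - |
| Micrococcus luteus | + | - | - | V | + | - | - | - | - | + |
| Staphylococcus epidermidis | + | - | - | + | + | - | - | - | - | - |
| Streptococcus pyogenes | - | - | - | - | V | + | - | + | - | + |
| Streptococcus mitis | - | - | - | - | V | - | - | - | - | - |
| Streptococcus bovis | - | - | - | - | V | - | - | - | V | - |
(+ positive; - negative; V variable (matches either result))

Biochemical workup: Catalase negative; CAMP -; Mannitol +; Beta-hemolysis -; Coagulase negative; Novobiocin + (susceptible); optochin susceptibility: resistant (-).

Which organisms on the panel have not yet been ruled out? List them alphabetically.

optochin susceptibility -: excludes Streptococcus pneumoniae — 11 left.
Beta-hemolysis -: excludes Streptococcus agalactiae, Streptococcus pyogenes — 9 left.
CAMP -: all 9 remaining candidates are consistent.
Catalase -: excludes 5 organisms — 4 left.
Novobiocin +: all 4 remaining candidates are consistent.
Coagulase -: all 4 remaining candidates are consistent.
Mannitol +: excludes Streptococcus mitis — 3 left.

Enterococcus faecalis, Enterococcus faecium, Streptococcus bovis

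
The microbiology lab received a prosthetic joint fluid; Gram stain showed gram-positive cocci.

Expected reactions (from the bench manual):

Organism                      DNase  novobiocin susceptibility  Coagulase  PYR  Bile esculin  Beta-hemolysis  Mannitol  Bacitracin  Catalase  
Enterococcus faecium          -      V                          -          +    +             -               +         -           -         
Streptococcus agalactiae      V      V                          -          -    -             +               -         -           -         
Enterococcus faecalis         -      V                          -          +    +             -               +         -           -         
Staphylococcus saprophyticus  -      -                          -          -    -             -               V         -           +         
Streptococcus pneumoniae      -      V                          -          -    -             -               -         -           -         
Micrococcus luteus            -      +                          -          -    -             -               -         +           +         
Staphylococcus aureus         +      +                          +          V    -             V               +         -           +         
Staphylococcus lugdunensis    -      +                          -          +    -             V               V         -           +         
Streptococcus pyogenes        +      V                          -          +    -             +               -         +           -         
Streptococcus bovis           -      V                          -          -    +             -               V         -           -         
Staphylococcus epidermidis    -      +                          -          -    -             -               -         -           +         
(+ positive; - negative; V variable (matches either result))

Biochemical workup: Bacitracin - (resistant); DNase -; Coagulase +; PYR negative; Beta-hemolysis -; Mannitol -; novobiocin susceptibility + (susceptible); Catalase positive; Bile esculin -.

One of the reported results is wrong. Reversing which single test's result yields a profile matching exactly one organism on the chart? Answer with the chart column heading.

Coagulase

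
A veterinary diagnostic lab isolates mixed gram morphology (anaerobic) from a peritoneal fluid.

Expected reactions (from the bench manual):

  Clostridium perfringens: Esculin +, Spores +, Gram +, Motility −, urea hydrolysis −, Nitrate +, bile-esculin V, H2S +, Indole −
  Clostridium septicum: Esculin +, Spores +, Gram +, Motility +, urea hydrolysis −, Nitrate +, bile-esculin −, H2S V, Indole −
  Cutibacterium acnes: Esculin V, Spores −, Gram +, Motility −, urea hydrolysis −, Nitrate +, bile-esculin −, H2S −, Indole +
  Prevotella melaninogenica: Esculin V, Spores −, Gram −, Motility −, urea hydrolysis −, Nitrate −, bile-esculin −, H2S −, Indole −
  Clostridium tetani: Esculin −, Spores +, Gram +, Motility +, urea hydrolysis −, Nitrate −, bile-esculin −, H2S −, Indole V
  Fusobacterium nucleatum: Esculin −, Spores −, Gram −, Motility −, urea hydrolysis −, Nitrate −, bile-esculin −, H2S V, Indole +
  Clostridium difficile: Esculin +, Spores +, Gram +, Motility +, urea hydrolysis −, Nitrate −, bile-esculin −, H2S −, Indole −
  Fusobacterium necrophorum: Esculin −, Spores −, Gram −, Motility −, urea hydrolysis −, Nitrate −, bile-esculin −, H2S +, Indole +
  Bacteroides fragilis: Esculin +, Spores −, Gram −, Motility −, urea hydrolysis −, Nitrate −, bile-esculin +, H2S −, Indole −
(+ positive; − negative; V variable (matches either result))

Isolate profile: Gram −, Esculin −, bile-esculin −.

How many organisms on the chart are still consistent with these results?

3

Gram −: excludes 5 organisms — 4 left.
Esculin −: excludes Bacteroides fragilis — 3 left.
bile-esculin −: all 3 remaining candidates are consistent.
Still consistent: Fusobacterium necrophorum, Fusobacterium nucleatum, Prevotella melaninogenica.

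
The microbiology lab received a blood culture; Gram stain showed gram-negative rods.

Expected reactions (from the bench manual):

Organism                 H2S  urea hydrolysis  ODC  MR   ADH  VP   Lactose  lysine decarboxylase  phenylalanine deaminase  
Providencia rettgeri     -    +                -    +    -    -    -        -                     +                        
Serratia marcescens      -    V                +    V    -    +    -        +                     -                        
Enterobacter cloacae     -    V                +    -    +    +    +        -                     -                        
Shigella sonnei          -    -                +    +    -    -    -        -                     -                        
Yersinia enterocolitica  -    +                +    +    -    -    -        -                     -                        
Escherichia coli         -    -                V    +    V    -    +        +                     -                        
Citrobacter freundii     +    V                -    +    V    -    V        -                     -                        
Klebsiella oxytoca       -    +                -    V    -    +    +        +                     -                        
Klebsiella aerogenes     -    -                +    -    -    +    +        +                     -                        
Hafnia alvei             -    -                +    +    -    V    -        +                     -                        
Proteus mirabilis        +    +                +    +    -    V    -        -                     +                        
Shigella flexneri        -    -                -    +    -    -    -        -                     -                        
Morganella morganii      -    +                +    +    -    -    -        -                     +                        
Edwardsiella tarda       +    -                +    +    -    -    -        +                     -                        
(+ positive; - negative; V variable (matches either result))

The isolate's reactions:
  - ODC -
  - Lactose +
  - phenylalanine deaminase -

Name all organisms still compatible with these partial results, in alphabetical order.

Citrobacter freundii, Escherichia coli, Klebsiella oxytoca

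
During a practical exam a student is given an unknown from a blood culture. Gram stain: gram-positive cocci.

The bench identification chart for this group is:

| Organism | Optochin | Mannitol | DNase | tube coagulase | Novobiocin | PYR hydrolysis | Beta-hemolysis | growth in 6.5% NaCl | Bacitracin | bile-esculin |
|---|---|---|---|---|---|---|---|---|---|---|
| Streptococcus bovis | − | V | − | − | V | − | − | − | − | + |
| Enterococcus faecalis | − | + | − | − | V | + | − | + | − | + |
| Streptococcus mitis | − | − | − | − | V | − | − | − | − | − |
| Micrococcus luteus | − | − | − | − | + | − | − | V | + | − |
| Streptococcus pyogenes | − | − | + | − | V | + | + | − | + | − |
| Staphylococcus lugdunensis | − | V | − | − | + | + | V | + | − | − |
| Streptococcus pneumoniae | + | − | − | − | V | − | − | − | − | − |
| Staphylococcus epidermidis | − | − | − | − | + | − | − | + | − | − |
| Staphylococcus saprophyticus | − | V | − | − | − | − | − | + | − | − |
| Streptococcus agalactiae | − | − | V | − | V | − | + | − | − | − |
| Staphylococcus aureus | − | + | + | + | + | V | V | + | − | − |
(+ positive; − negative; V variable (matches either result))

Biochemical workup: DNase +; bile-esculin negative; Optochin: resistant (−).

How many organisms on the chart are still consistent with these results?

3

DNase +: excludes 8 organisms — 3 left.
Optochin −: all 3 remaining candidates are consistent.
bile-esculin −: all 3 remaining candidates are consistent.
Still consistent: Staphylococcus aureus, Streptococcus agalactiae, Streptococcus pyogenes.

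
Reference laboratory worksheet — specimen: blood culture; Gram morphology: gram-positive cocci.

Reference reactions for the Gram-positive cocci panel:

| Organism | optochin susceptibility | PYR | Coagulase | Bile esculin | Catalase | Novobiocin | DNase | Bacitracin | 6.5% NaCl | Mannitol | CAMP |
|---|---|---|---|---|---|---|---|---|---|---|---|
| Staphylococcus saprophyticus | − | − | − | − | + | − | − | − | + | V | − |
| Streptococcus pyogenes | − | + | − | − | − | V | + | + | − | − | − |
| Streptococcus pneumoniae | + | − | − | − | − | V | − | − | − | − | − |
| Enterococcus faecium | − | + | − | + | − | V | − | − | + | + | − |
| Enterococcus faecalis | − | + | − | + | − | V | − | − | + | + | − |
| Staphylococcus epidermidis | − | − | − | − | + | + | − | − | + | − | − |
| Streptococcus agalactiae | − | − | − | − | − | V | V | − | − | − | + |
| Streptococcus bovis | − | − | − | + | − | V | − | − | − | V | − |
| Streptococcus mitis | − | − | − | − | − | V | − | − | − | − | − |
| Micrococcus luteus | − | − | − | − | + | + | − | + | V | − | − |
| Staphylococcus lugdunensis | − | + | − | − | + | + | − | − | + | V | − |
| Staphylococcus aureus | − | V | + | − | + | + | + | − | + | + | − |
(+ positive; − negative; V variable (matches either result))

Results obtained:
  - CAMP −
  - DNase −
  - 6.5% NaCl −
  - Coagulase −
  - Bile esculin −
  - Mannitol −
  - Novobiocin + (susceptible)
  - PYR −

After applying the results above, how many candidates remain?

3

CAMP −: excludes Streptococcus agalactiae — 11 left.
Mannitol −: excludes Enterococcus faecium, Enterococcus faecalis, Staphylococcus aureus — 8 left.
Novobiocin +: excludes Staphylococcus saprophyticus — 7 left.
Coagulase −: all 7 remaining candidates are consistent.
PYR −: excludes Streptococcus pyogenes, Staphylococcus lugdunensis — 5 left.
DNase −: all 5 remaining candidates are consistent.
Bile esculin −: excludes Streptococcus bovis — 4 left.
6.5% NaCl −: excludes Staphylococcus epidermidis — 3 left.
Still consistent: Micrococcus luteus, Streptococcus mitis, Streptococcus pneumoniae.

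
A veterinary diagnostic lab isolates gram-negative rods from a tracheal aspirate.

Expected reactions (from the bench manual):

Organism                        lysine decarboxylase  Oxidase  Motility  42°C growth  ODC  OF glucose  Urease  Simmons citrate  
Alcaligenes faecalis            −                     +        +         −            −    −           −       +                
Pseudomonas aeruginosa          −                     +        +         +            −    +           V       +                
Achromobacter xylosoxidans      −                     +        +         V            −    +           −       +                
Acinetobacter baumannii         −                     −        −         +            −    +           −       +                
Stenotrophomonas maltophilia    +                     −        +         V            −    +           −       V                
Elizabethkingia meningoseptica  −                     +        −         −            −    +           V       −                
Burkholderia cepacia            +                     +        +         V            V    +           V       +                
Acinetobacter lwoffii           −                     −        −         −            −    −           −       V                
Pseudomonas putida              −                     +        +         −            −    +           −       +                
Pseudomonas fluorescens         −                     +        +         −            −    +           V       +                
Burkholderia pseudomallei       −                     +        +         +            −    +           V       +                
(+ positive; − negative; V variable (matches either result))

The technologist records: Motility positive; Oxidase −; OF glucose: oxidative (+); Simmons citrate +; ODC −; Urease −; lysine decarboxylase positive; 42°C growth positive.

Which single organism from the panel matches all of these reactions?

Stenotrophomonas maltophilia

Oxidase −: excludes 8 organisms — 3 left.
Simmons citrate +: all 3 remaining candidates are consistent.
Motility +: excludes Acinetobacter baumannii, Acinetobacter lwoffii — 1 left.
Urease −: the one remaining candidate is consistent.
lysine decarboxylase +: the one remaining candidate is consistent.
OF glucose +: the one remaining candidate is consistent.
ODC −: the one remaining candidate is consistent.
42°C growth +: the one remaining candidate is consistent.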